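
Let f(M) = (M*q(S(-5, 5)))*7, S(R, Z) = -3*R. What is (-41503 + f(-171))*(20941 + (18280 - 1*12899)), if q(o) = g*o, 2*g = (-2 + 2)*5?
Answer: -1092441966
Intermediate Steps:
g = 0 (g = ((-2 + 2)*5)/2 = (0*5)/2 = (½)*0 = 0)
q(o) = 0 (q(o) = 0*o = 0)
f(M) = 0 (f(M) = (M*0)*7 = 0*7 = 0)
(-41503 + f(-171))*(20941 + (18280 - 1*12899)) = (-41503 + 0)*(20941 + (18280 - 1*12899)) = -41503*(20941 + (18280 - 12899)) = -41503*(20941 + 5381) = -41503*26322 = -1092441966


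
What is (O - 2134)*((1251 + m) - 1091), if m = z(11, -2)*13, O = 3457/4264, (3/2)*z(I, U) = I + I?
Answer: -797408899/1066 ≈ -7.4804e+5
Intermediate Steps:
z(I, U) = 4*I/3 (z(I, U) = 2*(I + I)/3 = 2*(2*I)/3 = 4*I/3)
O = 3457/4264 (O = 3457*(1/4264) = 3457/4264 ≈ 0.81074)
m = 572/3 (m = ((4/3)*11)*13 = (44/3)*13 = 572/3 ≈ 190.67)
(O - 2134)*((1251 + m) - 1091) = (3457/4264 - 2134)*((1251 + 572/3) - 1091) = -9095919*(4325/3 - 1091)/4264 = -9095919/4264*1052/3 = -797408899/1066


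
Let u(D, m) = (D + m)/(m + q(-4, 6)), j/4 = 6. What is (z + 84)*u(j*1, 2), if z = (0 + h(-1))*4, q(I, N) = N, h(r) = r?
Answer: 260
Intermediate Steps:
j = 24 (j = 4*6 = 24)
z = -4 (z = (0 - 1)*4 = -1*4 = -4)
u(D, m) = (D + m)/(6 + m) (u(D, m) = (D + m)/(m + 6) = (D + m)/(6 + m))
(z + 84)*u(j*1, 2) = (-4 + 84)*((24*1 + 2)/(6 + 2)) = 80*((24 + 2)/8) = 80*((⅛)*26) = 80*(13/4) = 260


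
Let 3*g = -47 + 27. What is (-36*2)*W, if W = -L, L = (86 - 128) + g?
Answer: -3504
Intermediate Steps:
g = -20/3 (g = (-47 + 27)/3 = (1/3)*(-20) = -20/3 ≈ -6.6667)
L = -146/3 (L = (86 - 128) - 20/3 = -42 - 20/3 = -146/3 ≈ -48.667)
W = 146/3 (W = -1*(-146/3) = 146/3 ≈ 48.667)
(-36*2)*W = -36*2*(146/3) = -72*146/3 = -3504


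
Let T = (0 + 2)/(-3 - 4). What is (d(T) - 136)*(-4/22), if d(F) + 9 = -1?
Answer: 292/11 ≈ 26.545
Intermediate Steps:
T = -2/7 (T = 2/(-7) = 2*(-⅐) = -2/7 ≈ -0.28571)
d(F) = -10 (d(F) = -9 - 1 = -10)
(d(T) - 136)*(-4/22) = (-10 - 136)*(-4/22) = -(-584)/22 = -146*(-2/11) = 292/11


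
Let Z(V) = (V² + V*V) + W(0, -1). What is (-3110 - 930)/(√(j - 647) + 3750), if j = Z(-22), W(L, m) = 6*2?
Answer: -5050000/4687389 + 4040*√37/4687389 ≈ -1.0721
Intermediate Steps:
W(L, m) = 12
Z(V) = 12 + 2*V² (Z(V) = (V² + V*V) + 12 = (V² + V²) + 12 = 2*V² + 12 = 12 + 2*V²)
j = 980 (j = 12 + 2*(-22)² = 12 + 2*484 = 12 + 968 = 980)
(-3110 - 930)/(√(j - 647) + 3750) = (-3110 - 930)/(√(980 - 647) + 3750) = -4040/(√333 + 3750) = -4040/(3*√37 + 3750) = -4040/(3750 + 3*√37)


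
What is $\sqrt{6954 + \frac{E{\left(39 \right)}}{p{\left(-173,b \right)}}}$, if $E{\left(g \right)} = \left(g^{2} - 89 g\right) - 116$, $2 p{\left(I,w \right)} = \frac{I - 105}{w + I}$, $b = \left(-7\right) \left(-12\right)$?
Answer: $\frac{2 \sqrt{27199937}}{139} \approx 75.041$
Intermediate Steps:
$b = 84$
$p{\left(I,w \right)} = \frac{-105 + I}{2 \left(I + w\right)}$ ($p{\left(I,w \right)} = \frac{\left(I - 105\right) \frac{1}{w + I}}{2} = \frac{\left(-105 + I\right) \frac{1}{I + w}}{2} = \frac{\frac{1}{I + w} \left(-105 + I\right)}{2} = \frac{-105 + I}{2 \left(I + w\right)}$)
$E{\left(g \right)} = -116 + g^{2} - 89 g$
$\sqrt{6954 + \frac{E{\left(39 \right)}}{p{\left(-173,b \right)}}} = \sqrt{6954 + \frac{-116 + 39^{2} - 3471}{\frac{1}{2} \frac{1}{-173 + 84} \left(-105 - 173\right)}} = \sqrt{6954 + \frac{-116 + 1521 - 3471}{\frac{1}{2} \frac{1}{-89} \left(-278\right)}} = \sqrt{6954 - \frac{2066}{\frac{1}{2} \left(- \frac{1}{89}\right) \left(-278\right)}} = \sqrt{6954 - \frac{2066}{\frac{139}{89}}} = \sqrt{6954 - \frac{183874}{139}} = \sqrt{\frac{782732}{139}} = \frac{2 \sqrt{27199937}}{139}$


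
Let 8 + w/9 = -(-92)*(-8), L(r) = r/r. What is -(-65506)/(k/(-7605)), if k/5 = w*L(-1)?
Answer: 5535257/372 ≈ 14880.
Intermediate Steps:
L(r) = 1
w = -6696 (w = -72 + 9*(-(-92)*(-8)) = -72 + 9*(-2*368) = -72 + 9*(-736) = -72 - 6624 = -6696)
k = -33480 (k = 5*(-6696*1) = 5*(-6696) = -33480)
-(-65506)/(k/(-7605)) = -(-65506)/((-33480/(-7605))) = -(-65506)/((-33480*(-1/7605))) = -(-65506)/744/169 = -(-65506)*169/744 = -1*(-5535257/372) = 5535257/372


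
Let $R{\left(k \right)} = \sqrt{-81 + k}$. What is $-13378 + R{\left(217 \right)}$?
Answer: $-13378 + 2 \sqrt{34} \approx -13366.0$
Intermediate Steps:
$-13378 + R{\left(217 \right)} = -13378 + \sqrt{-81 + 217} = -13378 + \sqrt{136} = -13378 + 2 \sqrt{34}$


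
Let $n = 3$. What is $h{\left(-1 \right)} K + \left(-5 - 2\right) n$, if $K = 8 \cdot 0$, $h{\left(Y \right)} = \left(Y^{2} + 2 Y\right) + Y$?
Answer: $-21$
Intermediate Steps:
$h{\left(Y \right)} = Y^{2} + 3 Y$
$K = 0$
$h{\left(-1 \right)} K + \left(-5 - 2\right) n = - (3 - 1) 0 + \left(-5 - 2\right) 3 = \left(-1\right) 2 \cdot 0 - 21 = \left(-2\right) 0 - 21 = 0 - 21 = -21$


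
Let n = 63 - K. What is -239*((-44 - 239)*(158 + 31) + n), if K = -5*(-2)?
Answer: 12770726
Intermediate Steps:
K = 10
n = 53 (n = 63 - 1*10 = 63 - 10 = 53)
-239*((-44 - 239)*(158 + 31) + n) = -239*((-44 - 239)*(158 + 31) + 53) = -239*(-283*189 + 53) = -239*(-53487 + 53) = -239*(-53434) = 12770726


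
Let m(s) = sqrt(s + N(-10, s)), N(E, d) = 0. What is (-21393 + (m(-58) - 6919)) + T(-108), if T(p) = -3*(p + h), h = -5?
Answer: -27973 + I*sqrt(58) ≈ -27973.0 + 7.6158*I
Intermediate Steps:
m(s) = sqrt(s) (m(s) = sqrt(s + 0) = sqrt(s))
T(p) = 15 - 3*p (T(p) = -3*(p - 5) = -3*(-5 + p) = 15 - 3*p)
(-21393 + (m(-58) - 6919)) + T(-108) = (-21393 + (sqrt(-58) - 6919)) + (15 - 3*(-108)) = (-21393 + (I*sqrt(58) - 6919)) + (15 + 324) = (-21393 + (-6919 + I*sqrt(58))) + 339 = (-28312 + I*sqrt(58)) + 339 = -27973 + I*sqrt(58)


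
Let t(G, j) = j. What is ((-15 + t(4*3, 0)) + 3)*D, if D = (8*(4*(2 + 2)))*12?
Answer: -18432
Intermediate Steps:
D = 1536 (D = (8*(4*4))*12 = (8*16)*12 = 128*12 = 1536)
((-15 + t(4*3, 0)) + 3)*D = ((-15 + 0) + 3)*1536 = (-15 + 3)*1536 = -12*1536 = -18432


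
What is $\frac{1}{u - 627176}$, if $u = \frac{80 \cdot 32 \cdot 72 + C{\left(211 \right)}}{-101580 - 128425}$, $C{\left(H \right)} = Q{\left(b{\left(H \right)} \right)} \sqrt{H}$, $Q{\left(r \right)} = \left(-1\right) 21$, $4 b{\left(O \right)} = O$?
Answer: $- \frac{33179095315001000}{20809158872141519946949} - \frac{4830105 \sqrt{211}}{20809158872141519946949} \approx -1.5944 \cdot 10^{-6}$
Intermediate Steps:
$b{\left(O \right)} = \frac{O}{4}$
$Q{\left(r \right)} = -21$
$C{\left(H \right)} = - 21 \sqrt{H}$
$u = - \frac{36864}{46001} + \frac{21 \sqrt{211}}{230005}$ ($u = \frac{80 \cdot 32 \cdot 72 - 21 \sqrt{211}}{-101580 - 128425} = \frac{2560 \cdot 72 - 21 \sqrt{211}}{-230005} = \left(184320 - 21 \sqrt{211}\right) \left(- \frac{1}{230005}\right) = - \frac{36864}{46001} + \frac{21 \sqrt{211}}{230005} \approx -0.80005$)
$\frac{1}{u - 627176} = \frac{1}{\left(- \frac{36864}{46001} + \frac{21 \sqrt{211}}{230005}\right) - 627176} = \frac{1}{- \frac{28850760040}{46001} + \frac{21 \sqrt{211}}{230005}}$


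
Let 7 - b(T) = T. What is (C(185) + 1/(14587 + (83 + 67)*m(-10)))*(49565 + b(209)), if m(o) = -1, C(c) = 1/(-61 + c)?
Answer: 718774643/1790188 ≈ 401.51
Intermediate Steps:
b(T) = 7 - T
(C(185) + 1/(14587 + (83 + 67)*m(-10)))*(49565 + b(209)) = (1/(-61 + 185) + 1/(14587 + (83 + 67)*(-1)))*(49565 + (7 - 1*209)) = (1/124 + 1/(14587 + 150*(-1)))*(49565 + (7 - 209)) = (1/124 + 1/(14587 - 150))*(49565 - 202) = (1/124 + 1/14437)*49363 = (14561/1790188)*49363 = 718774643/1790188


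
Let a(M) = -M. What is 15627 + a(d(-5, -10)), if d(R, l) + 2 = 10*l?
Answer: 15729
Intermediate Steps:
d(R, l) = -2 + 10*l
15627 + a(d(-5, -10)) = 15627 - (-2 + 10*(-10)) = 15627 - (-2 - 100) = 15627 - 1*(-102) = 15627 + 102 = 15729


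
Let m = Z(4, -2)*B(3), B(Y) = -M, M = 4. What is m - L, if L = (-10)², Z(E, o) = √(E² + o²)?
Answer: -100 - 8*√5 ≈ -117.89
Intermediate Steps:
B(Y) = -4 (B(Y) = -1*4 = -4)
L = 100
m = -8*√5 (m = √(4² + (-2)²)*(-4) = √(16 + 4)*(-4) = √20*(-4) = (2*√5)*(-4) = -8*√5 ≈ -17.889)
m - L = -8*√5 - 1*100 = -8*√5 - 100 = -100 - 8*√5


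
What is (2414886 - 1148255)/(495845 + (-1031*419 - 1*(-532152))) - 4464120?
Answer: -2660649966329/596008 ≈ -4.4641e+6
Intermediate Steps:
(2414886 - 1148255)/(495845 + (-1031*419 - 1*(-532152))) - 4464120 = 1266631/(495845 + (-431989 + 532152)) - 4464120 = 1266631/(495845 + 100163) - 4464120 = 1266631/596008 - 4464120 = -2660649966329/596008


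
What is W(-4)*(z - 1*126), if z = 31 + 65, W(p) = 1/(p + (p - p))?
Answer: 15/2 ≈ 7.5000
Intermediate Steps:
W(p) = 1/p (W(p) = 1/(p + 0) = 1/p)
z = 96
W(-4)*(z - 1*126) = (96 - 1*126)/(-4) = -(96 - 126)/4 = -1/4*(-30) = 15/2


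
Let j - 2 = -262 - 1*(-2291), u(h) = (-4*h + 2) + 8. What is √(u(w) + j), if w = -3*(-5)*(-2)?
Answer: √2161 ≈ 46.487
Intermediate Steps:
w = -30 (w = 15*(-2) = -30)
u(h) = 10 - 4*h (u(h) = (2 - 4*h) + 8 = 10 - 4*h)
j = 2031 (j = 2 + (-262 - 1*(-2291)) = 2 + (-262 + 2291) = 2 + 2029 = 2031)
√(u(w) + j) = √((10 - 4*(-30)) + 2031) = √((10 + 120) + 2031) = √(130 + 2031) = √2161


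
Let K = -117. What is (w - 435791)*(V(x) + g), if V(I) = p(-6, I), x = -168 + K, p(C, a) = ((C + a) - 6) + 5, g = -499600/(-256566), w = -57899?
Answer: 18369630244840/128283 ≈ 1.4320e+8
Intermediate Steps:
g = 249800/128283 (g = -499600*(-1/256566) = 249800/128283 ≈ 1.9473)
p(C, a) = -1 + C + a (p(C, a) = (-6 + C + a) + 5 = -1 + C + a)
x = -285 (x = -168 - 117 = -285)
V(I) = -7 + I (V(I) = -1 - 6 + I = -7 + I)
(w - 435791)*(V(x) + g) = (-57899 - 435791)*((-7 - 285) + 249800/128283) = -493690*(-292 + 249800/128283) = -493690*(-37208836/128283) = 18369630244840/128283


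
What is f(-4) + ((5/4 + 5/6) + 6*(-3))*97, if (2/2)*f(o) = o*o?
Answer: -18335/12 ≈ -1527.9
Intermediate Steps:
f(o) = o**2 (f(o) = o*o = o**2)
f(-4) + ((5/4 + 5/6) + 6*(-3))*97 = (-4)**2 + ((5/4 + 5/6) + 6*(-3))*97 = 16 + ((5*(1/4) + 5*(1/6)) - 18)*97 = 16 + ((5/4 + 5/6) - 18)*97 = 16 + (25/12 - 18)*97 = 16 - 191/12*97 = 16 - 18527/12 = -18335/12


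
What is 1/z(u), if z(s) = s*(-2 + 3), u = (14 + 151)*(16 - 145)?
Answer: -1/21285 ≈ -4.6981e-5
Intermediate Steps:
u = -21285 (u = 165*(-129) = -21285)
z(s) = s (z(s) = s*1 = s)
1/z(u) = 1/(-21285) = -1/21285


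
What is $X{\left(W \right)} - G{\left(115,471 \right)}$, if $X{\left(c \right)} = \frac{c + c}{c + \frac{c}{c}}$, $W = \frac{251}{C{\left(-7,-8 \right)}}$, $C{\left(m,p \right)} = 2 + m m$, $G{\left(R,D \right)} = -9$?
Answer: $\frac{1610}{151} \approx 10.662$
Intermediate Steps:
$C{\left(m,p \right)} = 2 + m^{2}$
$W = \frac{251}{51}$ ($W = \frac{251}{2 + \left(-7\right)^{2}} = \frac{251}{2 + 49} = \frac{251}{51} \approx 4.9216$)
$X{\left(c \right)} = \frac{2 c}{1 + c}$ ($X{\left(c \right)} = \frac{2 c}{c + 1} = \frac{2 c}{1 + c}$)
$X{\left(W \right)} - G{\left(115,471 \right)} = 2 \cdot \frac{251}{51} \frac{1}{1 + \frac{251}{51}} - -9 = 2 \cdot \frac{251}{51} \frac{1}{\frac{302}{51}} + 9 = 2 \cdot \frac{251}{51} \cdot \frac{51}{302} + 9 = \frac{251}{151} + 9 = \frac{1610}{151}$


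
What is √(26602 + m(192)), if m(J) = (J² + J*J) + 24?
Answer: √100354 ≈ 316.79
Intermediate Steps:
m(J) = 24 + 2*J² (m(J) = (J² + J²) + 24 = 2*J² + 24 = 24 + 2*J²)
√(26602 + m(192)) = √(26602 + (24 + 2*192²)) = √(26602 + (24 + 2*36864)) = √(26602 + (24 + 73728)) = √(26602 + 73752) = √100354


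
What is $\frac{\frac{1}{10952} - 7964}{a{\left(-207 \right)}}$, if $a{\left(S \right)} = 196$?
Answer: $- \frac{87221727}{2146592} \approx -40.633$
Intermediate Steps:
$\frac{\frac{1}{10952} - 7964}{a{\left(-207 \right)}} = \frac{\frac{1}{10952} - 7964}{196} = \left(\frac{1}{10952} - 7964\right) \frac{1}{196} = \left(- \frac{87221727}{10952}\right) \frac{1}{196} = - \frac{87221727}{2146592}$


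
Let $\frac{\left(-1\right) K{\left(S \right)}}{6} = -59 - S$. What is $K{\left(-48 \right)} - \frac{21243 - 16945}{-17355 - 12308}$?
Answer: $\frac{1962056}{29663} \approx 66.145$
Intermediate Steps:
$K{\left(S \right)} = 354 + 6 S$ ($K{\left(S \right)} = - 6 \left(-59 - S\right) = 354 + 6 S$)
$K{\left(-48 \right)} - \frac{21243 - 16945}{-17355 - 12308} = \left(354 + 6 \left(-48\right)\right) - \frac{21243 - 16945}{-17355 - 12308} = \left(354 - 288\right) - \frac{4298}{-29663} = 66 - 4298 \left(- \frac{1}{29663}\right) = 66 - - \frac{4298}{29663} = 66 + \frac{4298}{29663} = \frac{1962056}{29663}$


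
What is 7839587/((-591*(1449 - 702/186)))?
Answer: -243027197/26477982 ≈ -9.1785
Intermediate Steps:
7839587/((-591*(1449 - 702/186))) = 7839587/((-591*(1449 - 702*1/186))) = 7839587/((-591*(1449 - 117/31))) = 7839587/((-591*44802/31)) = 7839587/(-26477982/31) = 7839587*(-31/26477982) = -243027197/26477982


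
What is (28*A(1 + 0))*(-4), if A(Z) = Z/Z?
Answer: -112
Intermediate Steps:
A(Z) = 1
(28*A(1 + 0))*(-4) = (28*1)*(-4) = 28*(-4) = -112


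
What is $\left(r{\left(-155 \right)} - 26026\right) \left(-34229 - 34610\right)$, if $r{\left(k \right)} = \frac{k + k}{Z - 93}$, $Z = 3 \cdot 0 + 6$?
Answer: $\frac{155848191728}{87} \approx 1.7914 \cdot 10^{9}$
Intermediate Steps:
$Z = 6$ ($Z = 0 + 6 = 6$)
$r{\left(k \right)} = - \frac{2 k}{87}$ ($r{\left(k \right)} = \frac{k + k}{6 - 93} = \frac{2 k}{-87} = 2 k \left(- \frac{1}{87}\right) = - \frac{2 k}{87}$)
$\left(r{\left(-155 \right)} - 26026\right) \left(-34229 - 34610\right) = \left(\left(- \frac{2}{87}\right) \left(-155\right) - 26026\right) \left(-34229 - 34610\right) = \left(\frac{310}{87} - 26026\right) \left(-68839\right) = \left(- \frac{2263952}{87}\right) \left(-68839\right) = \frac{155848191728}{87}$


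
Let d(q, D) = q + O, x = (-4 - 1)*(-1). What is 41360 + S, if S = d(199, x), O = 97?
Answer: 41656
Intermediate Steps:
x = 5 (x = -5*(-1) = 5)
d(q, D) = 97 + q (d(q, D) = q + 97 = 97 + q)
S = 296 (S = 97 + 199 = 296)
41360 + S = 41360 + 296 = 41656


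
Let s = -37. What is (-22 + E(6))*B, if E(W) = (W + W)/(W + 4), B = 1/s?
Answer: 104/185 ≈ 0.56216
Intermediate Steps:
B = -1/37 (B = 1/(-37) = -1/37 ≈ -0.027027)
E(W) = 2*W/(4 + W) (E(W) = (2*W)/(4 + W) = 2*W/(4 + W))
(-22 + E(6))*B = (-22 + 2*6/(4 + 6))*(-1/37) = (-22 + 2*6/10)*(-1/37) = (-22 + 2*6*(1/10))*(-1/37) = (-22 + 6/5)*(-1/37) = -104/5*(-1/37) = 104/185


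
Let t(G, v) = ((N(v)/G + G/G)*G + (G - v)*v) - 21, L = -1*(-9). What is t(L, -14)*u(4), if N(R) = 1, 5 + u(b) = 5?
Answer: 0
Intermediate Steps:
u(b) = 0 (u(b) = -5 + 5 = 0)
L = 9
t(G, v) = -21 + G*(1 + 1/G) + v*(G - v) (t(G, v) = ((1/G + G/G)*G + (G - v)*v) - 21 = ((1/G + 1)*G + v*(G - v)) - 21 = ((1 + 1/G)*G + v*(G - v)) - 21 = (G*(1 + 1/G) + v*(G - v)) - 21 = -21 + G*(1 + 1/G) + v*(G - v))
t(L, -14)*u(4) = (-20 + 9 - 1*(-14)² + 9*(-14))*0 = (-20 + 9 - 1*196 - 126)*0 = (-20 + 9 - 196 - 126)*0 = -333*0 = 0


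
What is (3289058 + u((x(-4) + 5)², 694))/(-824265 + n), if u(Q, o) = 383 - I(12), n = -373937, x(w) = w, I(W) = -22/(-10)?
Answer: -8223597/2995505 ≈ -2.7453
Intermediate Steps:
I(W) = 11/5 (I(W) = -22*(-⅒) = 11/5)
u(Q, o) = 1904/5 (u(Q, o) = 383 - 1*11/5 = 383 - 11/5 = 1904/5)
(3289058 + u((x(-4) + 5)², 694))/(-824265 + n) = (3289058 + 1904/5)/(-824265 - 373937) = (16447194/5)/(-1198202) = (16447194/5)*(-1/1198202) = -8223597/2995505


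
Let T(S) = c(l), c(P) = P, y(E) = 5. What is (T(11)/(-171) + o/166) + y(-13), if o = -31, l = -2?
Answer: 136961/28386 ≈ 4.8250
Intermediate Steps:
T(S) = -2
(T(11)/(-171) + o/166) + y(-13) = (-2/(-171) - 31/166) + 5 = (-2*(-1/171) - 31*1/166) + 5 = (2/171 - 31/166) + 5 = -4969/28386 + 5 = 136961/28386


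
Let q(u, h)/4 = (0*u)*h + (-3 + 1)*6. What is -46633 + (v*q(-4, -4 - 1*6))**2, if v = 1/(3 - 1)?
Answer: -46057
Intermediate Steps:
q(u, h) = -48 (q(u, h) = 4*((0*u)*h + (-3 + 1)*6) = 4*(0*h - 2*6) = 4*(0 - 12) = 4*(-12) = -48)
v = 1/2 ≈ 0.50000
-46633 + (v*q(-4, -4 - 1*6))**2 = -46633 + ((1/2)*(-48))**2 = -46633 + (-24)**2 = -46633 + 576 = -46057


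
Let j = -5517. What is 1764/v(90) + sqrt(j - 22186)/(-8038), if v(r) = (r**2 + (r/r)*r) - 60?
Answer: 294/1355 - I*sqrt(27703)/8038 ≈ 0.21697 - 0.020707*I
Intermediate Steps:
v(r) = -60 + r + r**2 (v(r) = (r**2 + 1*r) - 60 = (r**2 + r) - 60 = (r + r**2) - 60 = -60 + r + r**2)
1764/v(90) + sqrt(j - 22186)/(-8038) = 1764/(-60 + 90 + 90**2) + sqrt(-5517 - 22186)/(-8038) = 1764/(-60 + 90 + 8100) + sqrt(-27703)*(-1/8038) = 1764/8130 + (I*sqrt(27703))*(-1/8038) = 1764*(1/8130) - I*sqrt(27703)/8038 = 294/1355 - I*sqrt(27703)/8038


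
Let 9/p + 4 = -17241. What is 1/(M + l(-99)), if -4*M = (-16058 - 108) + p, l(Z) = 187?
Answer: 68980/291681939 ≈ 0.00023649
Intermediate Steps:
p = -9/17245 (p = 9/(-4 - 17241) = 9/(-17245) = 9*(-1/17245) = -9/17245 ≈ -0.00052189)
M = 278782679/68980 (M = -((-16058 - 108) - 9/17245)/4 = -(-16166 - 9/17245)/4 = -¼*(-278782679/17245) = 278782679/68980 ≈ 4041.5)
1/(M + l(-99)) = 1/(278782679/68980 + 187) = 1/(291681939/68980) = 68980/291681939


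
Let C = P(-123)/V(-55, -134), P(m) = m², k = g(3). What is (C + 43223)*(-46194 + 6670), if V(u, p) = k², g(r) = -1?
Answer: -2306304448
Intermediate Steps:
k = -1
V(u, p) = 1 (V(u, p) = (-1)² = 1)
C = 15129 (C = (-123)²/1 = 15129*1 = 15129)
(C + 43223)*(-46194 + 6670) = (15129 + 43223)*(-46194 + 6670) = 58352*(-39524) = -2306304448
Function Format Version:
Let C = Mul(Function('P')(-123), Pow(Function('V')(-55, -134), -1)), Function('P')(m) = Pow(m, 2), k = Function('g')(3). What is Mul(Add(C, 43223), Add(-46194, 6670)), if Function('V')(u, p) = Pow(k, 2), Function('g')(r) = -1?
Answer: -2306304448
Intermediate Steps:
k = -1
Function('V')(u, p) = 1 (Function('V')(u, p) = Pow(-1, 2) = 1)
C = 15129 (C = Mul(Pow(-123, 2), Pow(1, -1)) = Mul(15129, 1) = 15129)
Mul(Add(C, 43223), Add(-46194, 6670)) = Mul(Add(15129, 43223), Add(-46194, 6670)) = Mul(58352, -39524) = -2306304448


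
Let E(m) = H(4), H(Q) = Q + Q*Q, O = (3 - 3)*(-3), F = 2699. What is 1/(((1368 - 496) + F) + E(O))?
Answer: 1/3591 ≈ 0.00027847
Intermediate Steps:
O = 0 (O = 0*(-3) = 0)
H(Q) = Q + Q²
E(m) = 20 (E(m) = 4*(1 + 4) = 4*5 = 20)
1/(((1368 - 496) + F) + E(O)) = 1/(((1368 - 496) + 2699) + 20) = 1/((872 + 2699) + 20) = 1/(3571 + 20) = 1/3591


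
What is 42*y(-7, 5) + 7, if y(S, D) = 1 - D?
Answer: -161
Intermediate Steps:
42*y(-7, 5) + 7 = 42*(1 - 1*5) + 7 = 42*(1 - 5) + 7 = 42*(-4) + 7 = -168 + 7 = -161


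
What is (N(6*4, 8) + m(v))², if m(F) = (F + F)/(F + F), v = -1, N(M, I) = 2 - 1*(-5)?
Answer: 64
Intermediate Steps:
N(M, I) = 7 (N(M, I) = 2 + 5 = 7)
m(F) = 1 (m(F) = (2*F)/((2*F)) = (2*F)*(1/(2*F)) = 1)
(N(6*4, 8) + m(v))² = (7 + 1)² = 8² = 64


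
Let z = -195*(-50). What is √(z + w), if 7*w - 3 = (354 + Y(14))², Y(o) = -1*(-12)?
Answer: √28887 ≈ 169.96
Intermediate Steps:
Y(o) = 12
z = 9750
w = 19137 (w = 3/7 + (354 + 12)²/7 = 3/7 + (⅐)*366² = 3/7 + (⅐)*133956 = 3/7 + 133956/7 = 19137)
√(z + w) = √(9750 + 19137) = √28887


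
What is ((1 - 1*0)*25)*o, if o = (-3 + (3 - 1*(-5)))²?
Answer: 625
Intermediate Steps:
o = 25 (o = (-3 + (3 + 5))² = (-3 + 8)² = 5² = 25)
((1 - 1*0)*25)*o = ((1 - 1*0)*25)*25 = ((1 + 0)*25)*25 = (1*25)*25 = 25*25 = 625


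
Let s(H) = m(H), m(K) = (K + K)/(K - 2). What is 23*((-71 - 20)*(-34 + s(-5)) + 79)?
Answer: 69989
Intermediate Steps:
m(K) = 2*K/(-2 + K) (m(K) = (2*K)/(-2 + K) = 2*K/(-2 + K))
s(H) = 2*H/(-2 + H)
23*((-71 - 20)*(-34 + s(-5)) + 79) = 23*((-71 - 20)*(-34 + 2*(-5)/(-2 - 5)) + 79) = 23*(-91*(-34 + 2*(-5)/(-7)) + 79) = 23*(-91*(-34 + 2*(-5)*(-1/7)) + 79) = 23*(-91*(-34 + 10/7) + 79) = 23*(-91*(-228/7) + 79) = 23*(2964 + 79) = 23*3043 = 69989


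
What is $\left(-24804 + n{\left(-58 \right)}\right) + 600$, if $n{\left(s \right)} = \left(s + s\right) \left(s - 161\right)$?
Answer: $1200$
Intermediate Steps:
$n{\left(s \right)} = 2 s \left(-161 + s\right)$
$\left(-24804 + n{\left(-58 \right)}\right) + 600 = \left(-24804 + 2 \left(-58\right) \left(-161 - 58\right)\right) + 600 = \left(-24804 + 2 \left(-58\right) \left(-219\right)\right) + 600 = \left(-24804 + 25404\right) + 600 = 600 + 600 = 1200$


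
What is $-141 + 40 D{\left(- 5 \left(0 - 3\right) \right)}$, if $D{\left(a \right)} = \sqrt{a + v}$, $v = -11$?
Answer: $-61$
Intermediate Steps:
$D{\left(a \right)} = \sqrt{-11 + a}$ ($D{\left(a \right)} = \sqrt{a - 11} = \sqrt{-11 + a}$)
$-141 + 40 D{\left(- 5 \left(0 - 3\right) \right)} = -141 + 40 \sqrt{-11 - 5 \left(0 - 3\right)} = -141 + 40 \sqrt{-11 - -15} = -141 + 40 \sqrt{-11 + 15} = -141 + 40 \sqrt{4} = -141 + 40 \cdot 2 = -141 + 80 = -61$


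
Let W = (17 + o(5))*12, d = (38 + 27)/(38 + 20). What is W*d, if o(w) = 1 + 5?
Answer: 8970/29 ≈ 309.31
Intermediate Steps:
o(w) = 6
d = 65/58 ≈ 1.1207
W = 276 (W = (17 + 6)*12 = 23*12 = 276)
W*d = 276*(65/58) = 8970/29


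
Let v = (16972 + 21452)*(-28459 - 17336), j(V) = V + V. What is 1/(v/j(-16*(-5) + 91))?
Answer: -19/97757060 ≈ -1.9436e-7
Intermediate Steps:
j(V) = 2*V
v = -1759627080 (v = 38424*(-45795) = -1759627080)
1/(v/j(-16*(-5) + 91)) = 1/(-1759627080*1/(2*(-16*(-5) + 91))) = 1/(-1759627080*1/(2*(80 + 91))) = 1/(-1759627080/(2*171)) = 1/(-1759627080/342) = 1/(-1759627080*1/342) = 1/(-97757060/19) = -19/97757060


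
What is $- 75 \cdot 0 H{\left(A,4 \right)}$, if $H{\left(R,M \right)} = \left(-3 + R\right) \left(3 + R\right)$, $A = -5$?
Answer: $0$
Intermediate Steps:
$- 75 \cdot 0 H{\left(A,4 \right)} = - 75 \cdot 0 \left(-9 + \left(-5\right)^{2}\right) = - 75 \cdot 0 \left(-9 + 25\right) = - 75 \cdot 0 \cdot 16 = \left(-75\right) 0 = 0$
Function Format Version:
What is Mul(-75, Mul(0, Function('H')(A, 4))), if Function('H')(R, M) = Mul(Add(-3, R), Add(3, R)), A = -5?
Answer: 0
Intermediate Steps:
Mul(-75, Mul(0, Function('H')(A, 4))) = Mul(-75, Mul(0, Add(-9, Pow(-5, 2)))) = Mul(-75, Mul(0, Add(-9, 25))) = Mul(-75, Mul(0, 16)) = Mul(-75, 0) = 0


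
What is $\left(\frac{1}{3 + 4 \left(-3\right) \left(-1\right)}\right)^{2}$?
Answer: $\frac{1}{225} \approx 0.0044444$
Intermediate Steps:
$\left(\frac{1}{3 + 4 \left(-3\right) \left(-1\right)}\right)^{2} = \left(\frac{1}{3 - -12}\right)^{2} = \left(\frac{1}{3 + 12}\right)^{2} = \left(\frac{1}{15}\right)^{2} = \frac{1}{225}$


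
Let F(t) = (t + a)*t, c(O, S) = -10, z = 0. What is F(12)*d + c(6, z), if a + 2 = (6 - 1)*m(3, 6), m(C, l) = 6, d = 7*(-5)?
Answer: -16810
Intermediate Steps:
d = -35
a = 28 (a = -2 + (6 - 1)*6 = -2 + 5*6 = -2 + 30 = 28)
F(t) = t*(28 + t) (F(t) = (t + 28)*t = (28 + t)*t = t*(28 + t))
F(12)*d + c(6, z) = (12*(28 + 12))*(-35) - 10 = (12*40)*(-35) - 10 = 480*(-35) - 10 = -16800 - 10 = -16810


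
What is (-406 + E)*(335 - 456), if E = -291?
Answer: 84337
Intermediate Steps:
(-406 + E)*(335 - 456) = (-406 - 291)*(335 - 456) = -697*(-121) = 84337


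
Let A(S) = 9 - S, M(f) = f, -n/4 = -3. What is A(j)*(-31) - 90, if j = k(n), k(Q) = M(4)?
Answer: -245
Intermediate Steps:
n = 12 (n = -4*(-3) = 12)
k(Q) = 4
j = 4
A(j)*(-31) - 90 = (9 - 1*4)*(-31) - 90 = (9 - 4)*(-31) - 90 = 5*(-31) - 90 = -155 - 90 = -245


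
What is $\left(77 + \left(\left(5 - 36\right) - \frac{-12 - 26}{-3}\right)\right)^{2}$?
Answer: $\frac{10000}{9} \approx 1111.1$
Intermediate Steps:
$\left(77 + \left(\left(5 - 36\right) - \frac{-12 - 26}{-3}\right)\right)^{2} = \left(77 - \left(31 - - \frac{38}{3}\right)\right)^{2} = \left(77 - \frac{131}{3}\right)^{2} = \left(\frac{100}{3}\right)^{2} = \frac{10000}{9}$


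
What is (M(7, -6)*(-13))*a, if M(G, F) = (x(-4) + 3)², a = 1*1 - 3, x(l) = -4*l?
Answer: 9386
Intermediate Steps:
a = -2 (a = 1 - 3 = -2)
M(G, F) = 361 (M(G, F) = (-4*(-4) + 3)² = (16 + 3)² = 19² = 361)
(M(7, -6)*(-13))*a = (361*(-13))*(-2) = -4693*(-2) = 9386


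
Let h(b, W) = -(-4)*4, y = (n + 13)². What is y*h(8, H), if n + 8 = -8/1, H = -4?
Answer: 144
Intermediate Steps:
n = -16 (n = -8 - 8/1 = -8 - 8*1 = -8 - 8 = -16)
y = 9 (y = (-16 + 13)² = (-3)² = 9)
h(b, W) = 16 (h(b, W) = -2*(-8) = 16)
y*h(8, H) = 9*16 = 144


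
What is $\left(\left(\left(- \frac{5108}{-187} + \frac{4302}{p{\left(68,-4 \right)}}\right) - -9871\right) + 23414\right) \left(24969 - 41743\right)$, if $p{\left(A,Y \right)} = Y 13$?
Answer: $- \frac{1355022515267}{2431} \approx -5.5739 \cdot 10^{8}$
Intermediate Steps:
$p{\left(A,Y \right)} = 13 Y$
$\left(\left(\left(- \frac{5108}{-187} + \frac{4302}{p{\left(68,-4 \right)}}\right) - -9871\right) + 23414\right) \left(24969 - 41743\right) = \left(\left(\left(- \frac{5108}{-187} + \frac{4302}{13 \left(-4\right)}\right) - -9871\right) + 23414\right) \left(24969 - 41743\right) = \left(\left(\left(\left(-5108\right) \left(- \frac{1}{187}\right) + \frac{4302}{-52}\right) + 9871\right) + 23414\right) \left(-16774\right) = \left(\left(\left(\frac{5108}{187} + 4302 \left(- \frac{1}{52}\right)\right) + 9871\right) + 23414\right) \left(-16774\right) = \left(\left(\left(\frac{5108}{187} - \frac{2151}{26}\right) + 9871\right) + 23414\right) \left(-16774\right) = \left(\left(- \frac{269429}{4862} + 9871\right) + 23414\right) \left(-16774\right) = \left(\frac{47723373}{4862} + 23414\right) \left(-16774\right) = \frac{161562241}{4862} \left(-16774\right) = - \frac{1355022515267}{2431}$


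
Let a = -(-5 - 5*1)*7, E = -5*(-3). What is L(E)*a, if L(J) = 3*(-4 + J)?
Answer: 2310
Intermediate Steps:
E = 15
L(J) = -12 + 3*J
a = 70 (a = -(-5 - 5)*7 = -1*(-10)*7 = 10*7 = 70)
L(E)*a = (-12 + 3*15)*70 = (-12 + 45)*70 = 33*70 = 2310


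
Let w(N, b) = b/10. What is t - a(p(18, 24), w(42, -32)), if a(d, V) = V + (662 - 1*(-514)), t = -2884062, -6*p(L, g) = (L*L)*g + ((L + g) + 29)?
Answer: -14426174/5 ≈ -2.8852e+6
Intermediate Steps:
w(N, b) = b/10 (w(N, b) = b*(⅒) = b/10)
p(L, g) = -29/6 - L/6 - g/6 - g*L²/6 (p(L, g) = -((L*L)*g + ((L + g) + 29))/6 = -(L²*g + (29 + L + g))/6 = -(g*L² + (29 + L + g))/6 = -(29 + L + g + g*L²)/6 = -29/6 - L/6 - g/6 - g*L²/6)
a(d, V) = 1176 + V (a(d, V) = V + (662 + 514) = V + 1176 = 1176 + V)
t - a(p(18, 24), w(42, -32)) = -2884062 - (1176 + (⅒)*(-32)) = -2884062 - (1176 - 16/5) = -2884062 - 1*5864/5 = -2884062 - 5864/5 = -14426174/5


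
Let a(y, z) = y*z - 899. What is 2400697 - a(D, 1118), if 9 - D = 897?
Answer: 3394380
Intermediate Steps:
D = -888 (D = 9 - 1*897 = 9 - 897 = -888)
a(y, z) = -899 + y*z
2400697 - a(D, 1118) = 2400697 - (-899 - 888*1118) = 2400697 - (-899 - 992784) = 2400697 - 1*(-993683) = 2400697 + 993683 = 3394380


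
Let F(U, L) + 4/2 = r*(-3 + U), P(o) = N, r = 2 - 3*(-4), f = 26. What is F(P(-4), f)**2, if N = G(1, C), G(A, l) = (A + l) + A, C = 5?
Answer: 2916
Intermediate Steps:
r = 14 (r = 2 + 12 = 14)
G(A, l) = l + 2*A
N = 7 (N = 5 + 2*1 = 5 + 2 = 7)
P(o) = 7
F(U, L) = -44 + 14*U (F(U, L) = -2 + 14*(-3 + U) = -2 + (-42 + 14*U) = -44 + 14*U)
F(P(-4), f)**2 = (-44 + 14*7)**2 = (-44 + 98)**2 = 54**2 = 2916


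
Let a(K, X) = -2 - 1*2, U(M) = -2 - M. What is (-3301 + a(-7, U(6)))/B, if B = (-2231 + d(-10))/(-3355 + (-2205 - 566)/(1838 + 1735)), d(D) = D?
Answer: -39627564730/8007093 ≈ -4949.1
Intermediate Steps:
B = 8007093/11990186 (B = (-2231 - 10)/(-3355 + (-2205 - 566)/(1838 + 1735)) = -2241/(-3355 - 2771/3573) = -2241/(-11990186/3573) = -2241*(-3573/11990186) = 8007093/11990186 ≈ 0.66780)
a(K, X) = -4 (a(K, X) = -2 - 2 = -4)
(-3301 + a(-7, U(6)))/B = (-3301 - 4)/(8007093/11990186) = -3305*11990186/8007093 = -39627564730/8007093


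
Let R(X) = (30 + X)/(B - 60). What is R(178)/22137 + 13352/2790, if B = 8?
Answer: 49260344/10293705 ≈ 4.7855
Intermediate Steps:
R(X) = -15/26 - X/52 (R(X) = (30 + X)/(8 - 60) = (30 + X)/(-52) = (30 + X)*(-1/52) = -15/26 - X/52)
R(178)/22137 + 13352/2790 = (-15/26 - 1/52*178)/22137 + 13352/2790 = (-15/26 - 89/26)*(1/22137) + 13352*(1/2790) = -4*1/22137 + 6676/1395 = -4/22137 + 6676/1395 = 49260344/10293705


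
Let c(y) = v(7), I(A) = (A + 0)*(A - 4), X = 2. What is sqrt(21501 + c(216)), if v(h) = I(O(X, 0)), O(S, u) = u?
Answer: 3*sqrt(2389) ≈ 146.63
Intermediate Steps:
I(A) = A*(-4 + A)
v(h) = 0 (v(h) = 0*(-4 + 0) = 0*(-4) = 0)
c(y) = 0
sqrt(21501 + c(216)) = sqrt(21501 + 0) = sqrt(21501) = 3*sqrt(2389)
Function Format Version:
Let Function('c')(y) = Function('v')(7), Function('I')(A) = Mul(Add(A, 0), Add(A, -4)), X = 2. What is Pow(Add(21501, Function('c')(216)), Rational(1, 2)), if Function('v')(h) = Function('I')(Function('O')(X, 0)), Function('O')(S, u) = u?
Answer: Mul(3, Pow(2389, Rational(1, 2))) ≈ 146.63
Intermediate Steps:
Function('I')(A) = Mul(A, Add(-4, A))
Function('v')(h) = 0 (Function('v')(h) = Mul(0, Add(-4, 0)) = Mul(0, -4) = 0)
Function('c')(y) = 0
Pow(Add(21501, Function('c')(216)), Rational(1, 2)) = Pow(Add(21501, 0), Rational(1, 2)) = Pow(21501, Rational(1, 2)) = Mul(3, Pow(2389, Rational(1, 2)))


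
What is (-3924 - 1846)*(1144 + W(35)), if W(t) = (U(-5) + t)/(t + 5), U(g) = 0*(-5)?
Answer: -26423715/4 ≈ -6.6059e+6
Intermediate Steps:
U(g) = 0
W(t) = t/(5 + t) (W(t) = (0 + t)/(t + 5) = t/(5 + t))
(-3924 - 1846)*(1144 + W(35)) = (-3924 - 1846)*(1144 + 35/(5 + 35)) = -5770*(1144 + 35/40) = -5770*(1144 + 35*(1/40)) = -5770*(1144 + 7/8) = -5770*9159/8 = -26423715/4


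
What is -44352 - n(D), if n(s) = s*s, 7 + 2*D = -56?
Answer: -181377/4 ≈ -45344.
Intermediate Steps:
D = -63/2 (D = -7/2 + (½)*(-56) = -7/2 - 28 = -63/2 ≈ -31.500)
n(s) = s²
-44352 - n(D) = -44352 - (-63/2)² = -44352 - 1*3969/4 = -44352 - 3969/4 = -181377/4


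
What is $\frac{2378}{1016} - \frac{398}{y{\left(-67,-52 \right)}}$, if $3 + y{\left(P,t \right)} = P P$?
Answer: $\frac{2565835}{1139444} \approx 2.2518$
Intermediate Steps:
$y{\left(P,t \right)} = -3 + P^{2}$ ($y{\left(P,t \right)} = -3 + P P = -3 + P^{2}$)
$\frac{2378}{1016} - \frac{398}{y{\left(-67,-52 \right)}} = \frac{2378}{1016} - \frac{398}{-3 + \left(-67\right)^{2}} = 2378 \cdot \frac{1}{1016} - \frac{398}{-3 + 4489} = \frac{1189}{508} - \frac{398}{4486} = \frac{1189}{508} - \frac{199}{2243} = \frac{2565835}{1139444}$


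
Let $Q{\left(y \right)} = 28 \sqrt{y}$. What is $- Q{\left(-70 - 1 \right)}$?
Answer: $- 28 i \sqrt{71} \approx - 235.93 i$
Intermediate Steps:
$- Q{\left(-70 - 1 \right)} = - 28 \sqrt{-70 - 1} = - 28 \sqrt{-71} = - 28 i \sqrt{71}$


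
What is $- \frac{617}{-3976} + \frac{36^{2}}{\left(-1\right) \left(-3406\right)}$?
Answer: $\frac{3627199}{6771128} \approx 0.53569$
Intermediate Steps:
$- \frac{617}{-3976} + \frac{36^{2}}{\left(-1\right) \left(-3406\right)} = \left(-617\right) \left(- \frac{1}{3976}\right) + \frac{1296}{3406} = \frac{617}{3976} + 1296 \cdot \frac{1}{3406} = \frac{617}{3976} + \frac{648}{1703} = \frac{3627199}{6771128}$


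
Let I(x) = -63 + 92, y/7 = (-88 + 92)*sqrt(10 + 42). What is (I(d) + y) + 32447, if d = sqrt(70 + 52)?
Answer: 32476 + 56*sqrt(13) ≈ 32678.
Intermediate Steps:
d = sqrt(122) ≈ 11.045
y = 56*sqrt(13) (y = 7*((-88 + 92)*sqrt(10 + 42)) = 7*(4*sqrt(52)) = 7*(4*(2*sqrt(13))) = 7*(8*sqrt(13)) = 56*sqrt(13) ≈ 201.91)
I(x) = 29
(I(d) + y) + 32447 = (29 + 56*sqrt(13)) + 32447 = 32476 + 56*sqrt(13)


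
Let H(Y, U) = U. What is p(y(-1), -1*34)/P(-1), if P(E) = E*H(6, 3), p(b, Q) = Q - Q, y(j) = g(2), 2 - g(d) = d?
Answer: 0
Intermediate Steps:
g(d) = 2 - d
y(j) = 0 (y(j) = 2 - 1*2 = 2 - 2 = 0)
p(b, Q) = 0
P(E) = 3*E (P(E) = E*3 = 3*E)
p(y(-1), -1*34)/P(-1) = 0/((3*(-1))) = 0/(-3) = 0*(-1/3) = 0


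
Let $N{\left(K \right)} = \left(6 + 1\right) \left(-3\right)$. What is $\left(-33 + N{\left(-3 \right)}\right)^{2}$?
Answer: $2916$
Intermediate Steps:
$N{\left(K \right)} = -21$ ($N{\left(K \right)} = 7 \left(-3\right) = -21$)
$\left(-33 + N{\left(-3 \right)}\right)^{2} = \left(-33 - 21\right)^{2} = \left(-54\right)^{2} = 2916$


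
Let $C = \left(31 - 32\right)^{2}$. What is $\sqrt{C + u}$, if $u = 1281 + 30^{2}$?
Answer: $\sqrt{2182} \approx 46.712$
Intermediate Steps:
$C = 1$ ($C = \left(-1\right)^{2} = 1$)
$u = 2181$ ($u = 1281 + 900 = 2181$)
$\sqrt{C + u} = \sqrt{1 + 2181} = \sqrt{2182}$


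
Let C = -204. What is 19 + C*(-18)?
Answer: 3691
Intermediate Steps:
19 + C*(-18) = 19 - 204*(-18) = 19 + 3672 = 3691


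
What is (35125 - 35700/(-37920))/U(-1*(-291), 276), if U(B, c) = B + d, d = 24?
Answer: 1479973/13272 ≈ 111.51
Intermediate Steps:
U(B, c) = 24 + B (U(B, c) = B + 24 = 24 + B)
(35125 - 35700/(-37920))/U(-1*(-291), 276) = (35125 - 35700/(-37920))/(24 - 1*(-291)) = (35125 - 35700*(-1)/37920)/(24 + 291) = (35125 - 1*(-595/632))/315 = (35125 + 595/632)*(1/315) = (22199595/632)*(1/315) = 1479973/13272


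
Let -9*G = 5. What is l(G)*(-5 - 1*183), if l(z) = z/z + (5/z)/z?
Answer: -16168/5 ≈ -3233.6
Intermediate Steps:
G = -5/9 (G = -⅑*5 = -5/9 ≈ -0.55556)
l(z) = 1 + 5/z²
l(G)*(-5 - 1*183) = (1 + 5/(-5/9)²)*(-5 - 1*183) = (1 + 5*(81/25))*(-5 - 183) = (1 + 81/5)*(-188) = (86/5)*(-188) = -16168/5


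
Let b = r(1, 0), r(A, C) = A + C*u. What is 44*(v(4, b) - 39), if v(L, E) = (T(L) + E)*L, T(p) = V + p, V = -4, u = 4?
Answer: -1540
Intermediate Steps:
r(A, C) = A + 4*C (r(A, C) = A + C*4 = A + 4*C)
b = 1 (b = 1 + 4*0 = 1 + 0 = 1)
T(p) = -4 + p
v(L, E) = L*(-4 + E + L) (v(L, E) = ((-4 + L) + E)*L = (-4 + E + L)*L = L*(-4 + E + L))
44*(v(4, b) - 39) = 44*(4*(-4 + 1 + 4) - 39) = 44*(4*1 - 39) = 44*(4 - 39) = 44*(-35) = -1540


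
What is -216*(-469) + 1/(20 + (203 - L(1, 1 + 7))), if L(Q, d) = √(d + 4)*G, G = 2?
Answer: 5032884247/49681 + 4*√3/49681 ≈ 1.0130e+5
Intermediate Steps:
L(Q, d) = 2*√(4 + d) (L(Q, d) = √(d + 4)*2 = √(4 + d)*2 = 2*√(4 + d))
-216*(-469) + 1/(20 + (203 - L(1, 1 + 7))) = -216*(-469) + 1/(20 + (203 - 2*√(4 + (1 + 7)))) = 101304 + 1/(20 + (203 - 2*√(4 + 8))) = 101304 + 1/(20 + (203 - 2*√12)) = 101304 + 1/(20 + (203 - 2*2*√3)) = 101304 + 1/(20 + (203 - 4*√3)) = 101304 + 1/(223 - 4*√3)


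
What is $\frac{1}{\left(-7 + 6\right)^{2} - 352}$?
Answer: $- \frac{1}{351} \approx -0.002849$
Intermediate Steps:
$\frac{1}{\left(-7 + 6\right)^{2} - 352} = \frac{1}{\left(-1\right)^{2} - 352} = \frac{1}{1 - 352} = \frac{1}{-351} = - \frac{1}{351}$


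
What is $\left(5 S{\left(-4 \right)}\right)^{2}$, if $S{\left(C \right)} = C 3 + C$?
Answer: $6400$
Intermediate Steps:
$S{\left(C \right)} = 4 C$ ($S{\left(C \right)} = 3 C + C = 4 C$)
$\left(5 S{\left(-4 \right)}\right)^{2} = \left(5 \cdot 4 \left(-4\right)\right)^{2} = \left(5 \left(-16\right)\right)^{2} = \left(-80\right)^{2} = 6400$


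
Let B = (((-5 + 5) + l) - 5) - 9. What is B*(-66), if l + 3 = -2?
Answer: 1254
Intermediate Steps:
l = -5 (l = -3 - 2 = -5)
B = -19 (B = (((-5 + 5) - 5) - 5) - 9 = ((0 - 5) - 5) - 9 = (-5 - 5) - 9 = -10 - 9 = -19)
B*(-66) = -19*(-66) = 1254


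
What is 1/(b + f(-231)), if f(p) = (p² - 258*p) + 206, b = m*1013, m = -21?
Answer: 1/91892 ≈ 1.0882e-5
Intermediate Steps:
b = -21273 (b = -21*1013 = -21273)
f(p) = 206 + p² - 258*p
1/(b + f(-231)) = 1/(-21273 + (206 + (-231)² - 258*(-231))) = 1/(-21273 + (206 + 53361 + 59598)) = 1/(-21273 + 113165) = 1/91892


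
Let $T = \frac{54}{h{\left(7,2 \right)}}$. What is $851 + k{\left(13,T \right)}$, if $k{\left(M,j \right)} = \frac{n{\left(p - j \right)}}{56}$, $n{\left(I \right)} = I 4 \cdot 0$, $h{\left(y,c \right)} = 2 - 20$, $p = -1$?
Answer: $851$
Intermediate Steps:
$h{\left(y,c \right)} = -18$ ($h{\left(y,c \right)} = 2 - 20 = -18$)
$n{\left(I \right)} = 0$ ($n{\left(I \right)} = 4 I 0 = 0$)
$T = -3$ ($T = \frac{54}{-18} = 54 \left(- \frac{1}{18}\right) = -3$)
$k{\left(M,j \right)} = 0$ ($k{\left(M,j \right)} = \frac{0}{56} = 0 \cdot \frac{1}{56} = 0$)
$851 + k{\left(13,T \right)} = 851 + 0 = 851$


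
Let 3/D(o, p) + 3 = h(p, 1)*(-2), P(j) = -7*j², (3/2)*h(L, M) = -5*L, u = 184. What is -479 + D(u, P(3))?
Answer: -67540/141 ≈ -479.01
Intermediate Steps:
h(L, M) = -10*L/3 (h(L, M) = 2*(-5*L)/3 = -10*L/3)
D(o, p) = 3/(-3 + 20*p/3) (D(o, p) = 3/(-3 - 10*p/3*(-2)) = 3/(-3 + 20*p/3))
-479 + D(u, P(3)) = -479 + 9/(-9 + 20*(-7*3²)) = -479 + 9/(-9 + 20*(-7*9)) = -479 + 9/(-9 + 20*(-63)) = -479 + 9/(-9 - 1260) = -479 + 9/(-1269) = -479 + 9*(-1/1269) = -479 - 1/141 = -67540/141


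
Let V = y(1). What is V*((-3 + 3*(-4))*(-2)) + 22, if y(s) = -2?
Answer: -38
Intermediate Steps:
V = -2
V*((-3 + 3*(-4))*(-2)) + 22 = -2*(-3 + 3*(-4))*(-2) + 22 = -2*(-3 - 12)*(-2) + 22 = -(-30)*(-2) + 22 = -2*30 + 22 = -60 + 22 = -38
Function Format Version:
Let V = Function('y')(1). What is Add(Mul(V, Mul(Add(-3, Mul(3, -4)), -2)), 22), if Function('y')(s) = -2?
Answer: -38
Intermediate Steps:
V = -2
Add(Mul(V, Mul(Add(-3, Mul(3, -4)), -2)), 22) = Add(Mul(-2, Mul(Add(-3, Mul(3, -4)), -2)), 22) = Add(Mul(-2, Mul(Add(-3, -12), -2)), 22) = Add(Mul(-2, Mul(-15, -2)), 22) = Add(Mul(-2, 30), 22) = Add(-60, 22) = -38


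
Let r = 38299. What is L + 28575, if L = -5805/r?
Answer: 1094388120/38299 ≈ 28575.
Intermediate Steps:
L = -5805/38299 ≈ -0.15157
L + 28575 = -5805/38299 + 28575 = 1094388120/38299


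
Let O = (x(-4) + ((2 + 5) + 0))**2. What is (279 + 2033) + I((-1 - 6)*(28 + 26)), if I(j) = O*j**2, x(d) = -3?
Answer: 2288456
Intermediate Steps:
O = 16 (O = (-3 + ((2 + 5) + 0))**2 = (-3 + (7 + 0))**2 = (-3 + 7)**2 = 4**2 = 16)
I(j) = 16*j**2
(279 + 2033) + I((-1 - 6)*(28 + 26)) = (279 + 2033) + 16*((-1 - 6)*(28 + 26))**2 = 2312 + 16*(-7*54)**2 = 2312 + 16*(-378)**2 = 2312 + 16*142884 = 2312 + 2286144 = 2288456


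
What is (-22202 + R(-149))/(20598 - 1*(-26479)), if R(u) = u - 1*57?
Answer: -22408/47077 ≈ -0.47599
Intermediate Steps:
R(u) = -57 + u (R(u) = u - 57 = -57 + u)
(-22202 + R(-149))/(20598 - 1*(-26479)) = (-22202 + (-57 - 149))/(20598 - 1*(-26479)) = (-22202 - 206)/(20598 + 26479) = -22408/47077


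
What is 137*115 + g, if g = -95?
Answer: 15660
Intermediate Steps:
137*115 + g = 137*115 - 95 = 15755 - 95 = 15660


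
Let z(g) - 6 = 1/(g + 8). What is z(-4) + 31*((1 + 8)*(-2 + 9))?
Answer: 7837/4 ≈ 1959.3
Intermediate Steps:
z(g) = 6 + 1/(8 + g) (z(g) = 6 + 1/(g + 8) = 6 + 1/(8 + g))
z(-4) + 31*((1 + 8)*(-2 + 9)) = (49 + 6*(-4))/(8 - 4) + 31*((1 + 8)*(-2 + 9)) = (49 - 24)/4 + 31*(9*7) = (1/4)*25 + 31*63 = 25/4 + 1953 = 7837/4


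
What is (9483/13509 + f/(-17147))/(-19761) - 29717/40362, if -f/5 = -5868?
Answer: -2159009531372411/2932597069888122 ≈ -0.73621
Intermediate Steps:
f = 29340 (f = -5*(-5868) = 29340)
(9483/13509 + f/(-17147))/(-19761) - 29717/40362 = (9483/13509 + 29340/(-17147))/(-19761) - 29717/40362 = (9483*(1/13509) + 29340*(-1/17147))*(-1/19761) - 29717*1/40362 = (3161/4503 - 29340/17147)*(-1/19761) - 29717/40362 = -77916353/77212941*(-1/19761) - 29717/40362 = 77916353/1525804927101 - 29717/40362 = -2159009531372411/2932597069888122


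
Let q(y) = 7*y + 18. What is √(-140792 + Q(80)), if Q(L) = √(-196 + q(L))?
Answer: √(-140792 + √382) ≈ 375.2*I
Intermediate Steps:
q(y) = 18 + 7*y
Q(L) = √(-178 + 7*L) (Q(L) = √(-196 + (18 + 7*L)) = √(-178 + 7*L))
√(-140792 + Q(80)) = √(-140792 + √(-178 + 7*80)) = √(-140792 + √(-178 + 560)) = √(-140792 + √382)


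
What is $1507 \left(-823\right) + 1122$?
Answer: $-1239139$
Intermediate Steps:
$1507 \left(-823\right) + 1122 = -1240261 + 1122 = -1239139$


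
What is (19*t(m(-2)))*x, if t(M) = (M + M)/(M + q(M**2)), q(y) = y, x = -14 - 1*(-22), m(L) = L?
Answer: -304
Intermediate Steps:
x = 8 (x = -14 + 22 = 8)
t(M) = 2*M/(M + M**2) (t(M) = (M + M)/(M + M**2) = (2*M)/(M + M**2) = 2*M/(M + M**2))
(19*t(m(-2)))*x = (19*(2/(1 - 2)))*8 = (19*(2/(-1)))*8 = (19*(2*(-1)))*8 = (19*(-2))*8 = -38*8 = -304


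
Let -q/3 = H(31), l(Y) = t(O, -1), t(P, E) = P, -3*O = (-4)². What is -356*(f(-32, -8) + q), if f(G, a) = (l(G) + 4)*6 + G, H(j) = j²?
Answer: 1040588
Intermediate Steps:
O = -16/3 (O = -⅓*(-4)² = -⅓*16 = -16/3 ≈ -5.3333)
l(Y) = -16/3
q = -2883 (q = -3*31² = -3*961 = -2883)
f(G, a) = -8 + G (f(G, a) = (-16/3 + 4)*6 + G = -4/3*6 + G = -8 + G)
-356*(f(-32, -8) + q) = -356*((-8 - 32) - 2883) = -356*(-40 - 2883) = -356*(-2923) = 1040588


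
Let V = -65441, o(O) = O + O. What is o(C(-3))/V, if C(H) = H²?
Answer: -18/65441 ≈ -0.00027506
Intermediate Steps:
o(O) = 2*O
o(C(-3))/V = (2*(-3)²)/(-65441) = (2*9)*(-1/65441) = 18*(-1/65441) = -18/65441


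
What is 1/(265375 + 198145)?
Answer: 1/463520 ≈ 2.1574e-6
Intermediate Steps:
1/(265375 + 198145) = 1/463520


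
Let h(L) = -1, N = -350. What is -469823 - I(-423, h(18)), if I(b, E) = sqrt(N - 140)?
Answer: -469823 - 7*I*sqrt(10) ≈ -4.6982e+5 - 22.136*I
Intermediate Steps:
I(b, E) = 7*I*sqrt(10) (I(b, E) = sqrt(-350 - 140) = sqrt(-490) = 7*I*sqrt(10))
-469823 - I(-423, h(18)) = -469823 - 7*I*sqrt(10)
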